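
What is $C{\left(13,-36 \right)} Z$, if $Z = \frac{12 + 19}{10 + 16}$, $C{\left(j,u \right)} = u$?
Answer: $- \frac{558}{13} \approx -42.923$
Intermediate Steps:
$Z = \frac{31}{26} \approx 1.1923$
$C{\left(13,-36 \right)} Z = \left(-36\right) \frac{31}{26} = - \frac{558}{13}$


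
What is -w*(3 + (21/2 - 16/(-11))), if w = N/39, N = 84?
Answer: -4606/143 ≈ -32.210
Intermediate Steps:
w = 28/13 (w = 84/39 = 84*(1/39) = 28/13 ≈ 2.1538)
-w*(3 + (21/2 - 16/(-11))) = -28*(3 + (21/2 - 16/(-11)))/13 = -28*(3 + (21*(1/2) - 16*(-1/11)))/13 = -28*(3 + (21/2 + 16/11))/13 = -28*(3 + 263/22)/13 = -28*329/(13*22) = -1*4606/143 = -4606/143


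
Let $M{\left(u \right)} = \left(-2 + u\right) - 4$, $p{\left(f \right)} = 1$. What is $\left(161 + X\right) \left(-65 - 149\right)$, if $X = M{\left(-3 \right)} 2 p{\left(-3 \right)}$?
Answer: $-30602$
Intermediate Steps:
$M{\left(u \right)} = -6 + u$
$X = -18$ ($X = \left(-6 - 3\right) 2 \cdot 1 = \left(-9\right) 2 \cdot 1 = \left(-18\right) 1 = -18$)
$\left(161 + X\right) \left(-65 - 149\right) = \left(161 - 18\right) \left(-65 - 149\right) = 143 \left(-214\right) = -30602$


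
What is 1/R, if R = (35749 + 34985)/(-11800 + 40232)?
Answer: 14216/35367 ≈ 0.40196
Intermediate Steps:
R = 35367/14216 (R = 70734/28432 = 70734*(1/28432) = 35367/14216 ≈ 2.4878)
1/R = 1/(35367/14216) = 14216/35367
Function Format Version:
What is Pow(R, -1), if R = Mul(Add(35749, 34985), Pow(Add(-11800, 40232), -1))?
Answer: Rational(14216, 35367) ≈ 0.40196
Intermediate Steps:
R = Rational(35367, 14216) (R = Mul(70734, Pow(28432, -1)) = Mul(70734, Rational(1, 28432)) = Rational(35367, 14216) ≈ 2.4878)
Pow(R, -1) = Pow(Rational(35367, 14216), -1) = Rational(14216, 35367)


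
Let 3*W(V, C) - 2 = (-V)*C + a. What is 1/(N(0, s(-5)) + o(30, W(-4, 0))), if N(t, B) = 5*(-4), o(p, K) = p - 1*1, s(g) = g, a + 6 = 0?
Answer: ⅑ ≈ 0.11111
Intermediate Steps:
a = -6 (a = -6 + 0 = -6)
W(V, C) = -4/3 - C*V/3 (W(V, C) = ⅔ + ((-V)*C - 6)/3 = ⅔ + (-C*V - 6)/3 = ⅔ + (-6 - C*V)/3 = ⅔ + (-2 - C*V/3) = -4/3 - C*V/3)
o(p, K) = -1 + p (o(p, K) = p - 1 = -1 + p)
N(t, B) = -20
1/(N(0, s(-5)) + o(30, W(-4, 0))) = 1/(-20 + (-1 + 30)) = 1/(-20 + 29) = 1/9 = ⅑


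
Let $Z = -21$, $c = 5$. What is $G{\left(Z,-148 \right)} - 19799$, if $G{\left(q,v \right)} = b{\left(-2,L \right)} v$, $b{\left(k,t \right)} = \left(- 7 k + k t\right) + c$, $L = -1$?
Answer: $-22907$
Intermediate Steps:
$b{\left(k,t \right)} = 5 - 7 k + k t$ ($b{\left(k,t \right)} = \left(- 7 k + k t\right) + 5 = 5 - 7 k + k t$)
$G{\left(q,v \right)} = 21 v$ ($G{\left(q,v \right)} = \left(5 - -14 - -2\right) v = \left(5 + 14 + 2\right) v = 21 v$)
$G{\left(Z,-148 \right)} - 19799 = 21 \left(-148\right) - 19799 = -3108 - 19799 = -22907$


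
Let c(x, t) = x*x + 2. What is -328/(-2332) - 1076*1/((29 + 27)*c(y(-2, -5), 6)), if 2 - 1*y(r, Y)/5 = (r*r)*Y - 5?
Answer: 1887979/13524434 ≈ 0.13960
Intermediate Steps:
y(r, Y) = 35 - 5*Y*r**2 (y(r, Y) = 10 - 5*((r*r)*Y - 5) = 10 - 5*(r**2*Y - 5) = 10 - 5*(Y*r**2 - 5) = 10 - 5*(-5 + Y*r**2) = 10 + (25 - 5*Y*r**2) = 35 - 5*Y*r**2)
c(x, t) = 2 + x**2 (c(x, t) = x**2 + 2 = 2 + x**2)
-328/(-2332) - 1076*1/((29 + 27)*c(y(-2, -5), 6)) = -328/(-2332) - 1076*1/((2 + (35 - 5*(-5)*(-2)**2)**2)*(29 + 27)) = -328*(-1/2332) - 1076*1/(56*(2 + (35 - 5*(-5)*4)**2)) = 82/583 - 1076*1/(56*(2 + (35 + 100)**2)) = 82/583 - 1076*1/(56*(2 + 135**2)) = 82/583 - 1076*1/(56*(2 + 18225)) = 82/583 - 1076/(56*18227) = 82/583 - 1076/1020712 = 82/583 - 1076*1/1020712 = 82/583 - 269/255178 = 1887979/13524434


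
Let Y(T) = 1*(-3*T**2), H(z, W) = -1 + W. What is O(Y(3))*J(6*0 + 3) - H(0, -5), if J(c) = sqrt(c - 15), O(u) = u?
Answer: 6 - 54*I*sqrt(3) ≈ 6.0 - 93.531*I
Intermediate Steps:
Y(T) = -3*T**2
J(c) = sqrt(-15 + c)
O(Y(3))*J(6*0 + 3) - H(0, -5) = (-3*3**2)*sqrt(-15 + (6*0 + 3)) - (-1 - 5) = (-3*9)*sqrt(-15 + (0 + 3)) - 1*(-6) = -27*sqrt(-15 + 3) + 6 = -54*I*sqrt(3) + 6 = 6 - 54*I*sqrt(3)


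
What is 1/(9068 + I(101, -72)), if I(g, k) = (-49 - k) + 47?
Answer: 1/9138 ≈ 0.00010943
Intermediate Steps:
I(g, k) = -2 - k
1/(9068 + I(101, -72)) = 1/(9068 + (-2 - 1*(-72))) = 1/(9068 + (-2 + 72)) = 1/(9068 + 70) = 1/9138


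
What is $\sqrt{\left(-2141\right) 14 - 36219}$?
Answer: $i \sqrt{66193} \approx 257.28 i$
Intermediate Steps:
$\sqrt{\left(-2141\right) 14 - 36219} = \sqrt{-29974 - 36219} = \sqrt{-66193} = i \sqrt{66193}$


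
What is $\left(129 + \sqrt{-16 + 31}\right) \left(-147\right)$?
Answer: $-18963 - 147 \sqrt{15} \approx -19532.0$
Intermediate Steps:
$\left(129 + \sqrt{-16 + 31}\right) \left(-147\right) = \left(129 + \sqrt{15}\right) \left(-147\right) = -18963 - 147 \sqrt{15}$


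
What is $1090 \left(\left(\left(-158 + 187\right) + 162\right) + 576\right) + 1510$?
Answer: $837540$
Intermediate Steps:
$1090 \left(\left(\left(-158 + 187\right) + 162\right) + 576\right) + 1510 = 1090 \left(\left(29 + 162\right) + 576\right) + 1510 = 1090 \left(191 + 576\right) + 1510 = 1090 \cdot 767 + 1510 = 836030 + 1510 = 837540$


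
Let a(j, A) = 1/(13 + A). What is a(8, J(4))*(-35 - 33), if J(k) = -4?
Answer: -68/9 ≈ -7.5556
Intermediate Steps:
a(8, J(4))*(-35 - 33) = (-35 - 33)/(13 - 4) = -68/9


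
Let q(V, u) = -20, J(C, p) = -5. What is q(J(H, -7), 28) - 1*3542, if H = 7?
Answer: -3562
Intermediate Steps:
q(J(H, -7), 28) - 1*3542 = -20 - 1*3542 = -20 - 3542 = -3562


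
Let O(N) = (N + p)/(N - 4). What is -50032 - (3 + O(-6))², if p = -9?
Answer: -200209/4 ≈ -50052.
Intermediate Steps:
O(N) = (-9 + N)/(-4 + N) (O(N) = (N - 9)/(N - 4) = (-9 + N)/(-4 + N))
-50032 - (3 + O(-6))² = -50032 - (3 + (-9 - 6)/(-4 - 6))² = -50032 - (3 - 15/(-10))² = -50032 - (3 - ⅒*(-15))² = -50032 - (3 + 3/2)² = -50032 - (9/2)² = -50032 - 1*81/4 = -50032 - 81/4 = -200209/4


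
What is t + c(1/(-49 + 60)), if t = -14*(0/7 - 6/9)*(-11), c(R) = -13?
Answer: -347/3 ≈ -115.67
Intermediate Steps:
t = -308/3 (t = -14*(0*(⅐) - 6*⅑)*(-11) = -14*(0 - ⅔)*(-11) = -14*(-⅔)*(-11) = (28/3)*(-11) = -308/3 ≈ -102.67)
t + c(1/(-49 + 60)) = -308/3 - 13 = -347/3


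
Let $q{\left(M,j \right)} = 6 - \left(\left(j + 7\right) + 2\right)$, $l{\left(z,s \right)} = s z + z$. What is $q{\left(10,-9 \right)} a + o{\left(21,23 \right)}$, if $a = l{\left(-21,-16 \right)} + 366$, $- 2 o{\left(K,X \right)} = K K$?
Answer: $\frac{7731}{2} \approx 3865.5$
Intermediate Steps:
$o{\left(K,X \right)} = - \frac{K^{2}}{2}$ ($o{\left(K,X \right)} = - \frac{K K}{2} = - \frac{K^{2}}{2}$)
$l{\left(z,s \right)} = z + s z$
$q{\left(M,j \right)} = -3 - j$ ($q{\left(M,j \right)} = 6 - \left(\left(7 + j\right) + 2\right) = 6 - \left(9 + j\right) = -3 - j$)
$a = 681$ ($a = - 21 \left(1 - 16\right) + 366 = \left(-21\right) \left(-15\right) + 366 = 315 + 366 = 681$)
$q{\left(10,-9 \right)} a + o{\left(21,23 \right)} = \left(-3 - -9\right) 681 - \frac{21^{2}}{2} = \left(-3 + 9\right) 681 - \frac{441}{2} = 6 \cdot 681 - \frac{441}{2} = 4086 - \frac{441}{2} = \frac{7731}{2}$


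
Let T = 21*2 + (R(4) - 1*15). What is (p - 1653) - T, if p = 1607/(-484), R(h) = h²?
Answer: -822471/484 ≈ -1699.3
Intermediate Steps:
p = -1607/484 (p = 1607*(-1/484) = -1607/484 ≈ -3.3202)
T = 43 (T = 21*2 + (4² - 1*15) = 42 + (16 - 15) = 42 + 1 = 43)
(p - 1653) - T = (-1607/484 - 1653) - 1*43 = -801659/484 - 43 = -822471/484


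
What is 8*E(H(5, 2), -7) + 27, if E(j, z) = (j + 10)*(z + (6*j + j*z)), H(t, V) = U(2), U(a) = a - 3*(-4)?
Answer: -4005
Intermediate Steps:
U(a) = 12 + a (U(a) = a + 12 = 12 + a)
H(t, V) = 14 (H(t, V) = 12 + 2 = 14)
E(j, z) = (10 + j)*(z + 6*j + j*z)
8*E(H(5, 2), -7) + 27 = 8*(6*14² + 10*(-7) + 60*14 - 7*14² + 11*14*(-7)) + 27 = 8*(6*196 - 70 + 840 - 7*196 - 1078) + 27 = 8*(1176 - 70 + 840 - 1372 - 1078) + 27 = 8*(-504) + 27 = -4032 + 27 = -4005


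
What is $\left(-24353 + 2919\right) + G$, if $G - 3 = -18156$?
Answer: $-39587$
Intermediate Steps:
$G = -18153$ ($G = 3 - 18156 = -18153$)
$\left(-24353 + 2919\right) + G = \left(-24353 + 2919\right) - 18153 = -21434 - 18153 = -39587$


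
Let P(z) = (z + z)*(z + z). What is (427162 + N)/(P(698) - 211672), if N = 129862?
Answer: 69628/217143 ≈ 0.32065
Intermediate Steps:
P(z) = 4*z² (P(z) = (2*z)*(2*z) = 4*z²)
(427162 + N)/(P(698) - 211672) = (427162 + 129862)/(4*698² - 211672) = 557024/(4*487204 - 211672) = 557024/(1948816 - 211672) = 557024/1737144 = 557024*(1/1737144) = 69628/217143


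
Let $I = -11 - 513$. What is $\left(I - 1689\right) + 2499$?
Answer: $286$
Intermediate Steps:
$I = -524$ ($I = -11 - 513 = -524$)
$\left(I - 1689\right) + 2499 = \left(-524 - 1689\right) + 2499 = -2213 + 2499 = 286$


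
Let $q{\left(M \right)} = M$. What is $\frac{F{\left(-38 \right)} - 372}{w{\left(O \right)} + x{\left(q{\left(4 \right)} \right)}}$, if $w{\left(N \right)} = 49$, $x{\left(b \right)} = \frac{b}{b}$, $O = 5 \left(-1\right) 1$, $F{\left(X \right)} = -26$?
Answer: $- \frac{199}{25} \approx -7.96$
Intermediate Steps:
$O = -5$ ($O = \left(-5\right) 1 = -5$)
$x{\left(b \right)} = 1$
$\frac{F{\left(-38 \right)} - 372}{w{\left(O \right)} + x{\left(q{\left(4 \right)} \right)}} = \frac{-26 - 372}{49 + 1} = - \frac{398}{50} = \left(-398\right) \frac{1}{50} = - \frac{199}{25}$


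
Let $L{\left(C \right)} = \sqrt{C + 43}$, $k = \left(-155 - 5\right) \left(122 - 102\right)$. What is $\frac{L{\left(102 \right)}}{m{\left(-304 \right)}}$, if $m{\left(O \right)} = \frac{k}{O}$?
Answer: $\frac{19 \sqrt{145}}{200} \approx 1.144$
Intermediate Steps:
$k = -3200$ ($k = \left(-160\right) 20 = -3200$)
$L{\left(C \right)} = \sqrt{43 + C}$
$m{\left(O \right)} = - \frac{3200}{O}$
$\frac{L{\left(102 \right)}}{m{\left(-304 \right)}} = \frac{\sqrt{43 + 102}}{\left(-3200\right) \frac{1}{-304}} = \frac{\sqrt{145}}{\left(-3200\right) \left(- \frac{1}{304}\right)} = \frac{\sqrt{145}}{\frac{200}{19}} = \sqrt{145} \cdot \frac{19}{200} = \frac{19 \sqrt{145}}{200}$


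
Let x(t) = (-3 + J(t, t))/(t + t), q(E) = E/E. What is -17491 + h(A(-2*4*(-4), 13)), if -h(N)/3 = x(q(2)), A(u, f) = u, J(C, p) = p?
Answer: -17488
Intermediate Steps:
q(E) = 1
x(t) = (-3 + t)/(2*t) (x(t) = (-3 + t)/(t + t) = (-3 + t)/((2*t)) = (-3 + t)*(1/(2*t)) = (-3 + t)/(2*t))
h(N) = 3 (h(N) = -3*(-3 + 1)/(2*1) = -3*(-2)/2 = -3*(-1) = 3)
-17491 + h(A(-2*4*(-4), 13)) = -17491 + 3 = -17488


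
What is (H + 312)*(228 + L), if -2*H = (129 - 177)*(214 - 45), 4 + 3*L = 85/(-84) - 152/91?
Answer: 2958524/3 ≈ 9.8618e+5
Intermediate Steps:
L = -7297/3276 (L = -4/3 + (85/(-84) - 152/91)/3 = -4/3 + (85*(-1/84) - 152*1/91)/3 = -4/3 + (-85/84 - 152/91)/3 = -4/3 + (1/3)*(-2929/1092) = -4/3 - 2929/3276 = -7297/3276 ≈ -2.2274)
H = 4056 (H = -(129 - 177)*(214 - 45)/2 = -(-24)*169 = -1/2*(-8112) = 4056)
(H + 312)*(228 + L) = (4056 + 312)*(228 - 7297/3276) = 4368*(739631/3276) = 2958524/3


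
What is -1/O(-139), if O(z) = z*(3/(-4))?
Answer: -4/417 ≈ -0.0095923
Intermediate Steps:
O(z) = -3*z/4 (O(z) = z*(3*(-¼)) = z*(-¾) = -3*z/4)
-1/O(-139) = -1/((-¾*(-139))) = -1/417/4 = -1*4/417 = -4/417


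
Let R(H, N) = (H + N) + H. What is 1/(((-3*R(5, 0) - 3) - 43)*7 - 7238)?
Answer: -1/7770 ≈ -0.00012870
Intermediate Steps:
R(H, N) = N + 2*H
1/(((-3*R(5, 0) - 3) - 43)*7 - 7238) = 1/(((-3*(0 + 2*5) - 3) - 43)*7 - 7238) = 1/(((-3*(0 + 10) - 3) - 43)*7 - 7238) = 1/(((-3*10 - 3) - 43)*7 - 7238) = 1/(((-30 - 3) - 43)*7 - 7238) = 1/((-33 - 43)*7 - 7238) = 1/(-76*7 - 7238) = 1/(-532 - 7238) = 1/(-7770) = -1/7770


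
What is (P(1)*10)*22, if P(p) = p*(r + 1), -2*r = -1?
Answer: 330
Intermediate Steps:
r = ½ (r = -½*(-1) = ½ ≈ 0.50000)
P(p) = 3*p/2 (P(p) = p*(½ + 1) = p*(3/2) = 3*p/2)
(P(1)*10)*22 = (((3/2)*1)*10)*22 = ((3/2)*10)*22 = 15*22 = 330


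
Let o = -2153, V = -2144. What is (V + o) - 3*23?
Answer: -4366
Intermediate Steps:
(V + o) - 3*23 = (-2144 - 2153) - 3*23 = -4297 - 69 = -4366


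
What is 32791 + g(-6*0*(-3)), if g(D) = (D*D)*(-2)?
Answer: 32791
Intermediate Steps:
g(D) = -2*D² (g(D) = D²*(-2) = -2*D²)
32791 + g(-6*0*(-3)) = 32791 - 2*(-6*0*(-3))² = 32791 - 2*(0*(-3))² = 32791 - 2*0² = 32791 - 2*0 = 32791 + 0 = 32791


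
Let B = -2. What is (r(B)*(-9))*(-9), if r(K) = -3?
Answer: -243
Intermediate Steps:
(r(B)*(-9))*(-9) = -3*(-9)*(-9) = 27*(-9) = -243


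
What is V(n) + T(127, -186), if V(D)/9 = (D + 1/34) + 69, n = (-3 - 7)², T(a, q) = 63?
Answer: 53865/34 ≈ 1584.3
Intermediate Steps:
n = 100 (n = (-10)² = 100)
V(D) = 21123/34 + 9*D (V(D) = 9*((D + 1/34) + 69) = 9*((1/34 + D) + 69) = 9*(2347/34 + D) = 21123/34 + 9*D)
V(n) + T(127, -186) = (21123/34 + 9*100) + 63 = (21123/34 + 900) + 63 = 51723/34 + 63 = 53865/34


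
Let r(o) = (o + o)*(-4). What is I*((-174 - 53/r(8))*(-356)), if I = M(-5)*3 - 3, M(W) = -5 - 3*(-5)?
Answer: 26632449/16 ≈ 1.6645e+6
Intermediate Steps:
M(W) = 10 (M(W) = -5 + 15 = 10)
r(o) = -8*o (r(o) = (2*o)*(-4) = -8*o)
I = 27 (I = 10*3 - 3 = 30 - 3 = 27)
I*((-174 - 53/r(8))*(-356)) = 27*((-174 - 53/((-8*8)))*(-356)) = 27*((-174 - 53/(-64))*(-356)) = 27*((-174 - 53*(-1/64))*(-356)) = 27*((-174 + 53/64)*(-356)) = 27*(-11083/64*(-356)) = 27*(986387/16) = 26632449/16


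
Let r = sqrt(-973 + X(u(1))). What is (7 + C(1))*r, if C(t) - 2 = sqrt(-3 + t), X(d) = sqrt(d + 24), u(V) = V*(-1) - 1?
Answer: sqrt(-973 + sqrt(22))*(9 + I*sqrt(2)) ≈ -44.007 + 280.06*I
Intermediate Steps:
u(V) = -1 - V (u(V) = -V - 1 = -1 - V)
X(d) = sqrt(24 + d)
C(t) = 2 + sqrt(-3 + t)
r = sqrt(-973 + sqrt(22)) (r = sqrt(-973 + sqrt(24 + (-1 - 1*1))) = sqrt(-973 + sqrt(24 + (-1 - 1))) = sqrt(-973 + sqrt(24 - 2)) = sqrt(-973 + sqrt(22)) ≈ 31.118*I)
(7 + C(1))*r = (7 + (2 + sqrt(-3 + 1)))*sqrt(-973 + sqrt(22)) = (7 + (2 + sqrt(-2)))*sqrt(-973 + sqrt(22)) = (7 + (2 + I*sqrt(2)))*sqrt(-973 + sqrt(22)) = (9 + I*sqrt(2))*sqrt(-973 + sqrt(22)) = sqrt(-973 + sqrt(22))*(9 + I*sqrt(2))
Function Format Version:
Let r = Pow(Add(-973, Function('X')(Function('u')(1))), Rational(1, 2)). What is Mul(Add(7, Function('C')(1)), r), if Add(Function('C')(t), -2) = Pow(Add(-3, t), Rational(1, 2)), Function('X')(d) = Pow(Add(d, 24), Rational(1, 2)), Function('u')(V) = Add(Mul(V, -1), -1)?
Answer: Mul(Pow(Add(-973, Pow(22, Rational(1, 2))), Rational(1, 2)), Add(9, Mul(I, Pow(2, Rational(1, 2))))) ≈ Add(-44.007, Mul(280.06, I))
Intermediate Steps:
Function('u')(V) = Add(-1, Mul(-1, V)) (Function('u')(V) = Add(Mul(-1, V), -1) = Add(-1, Mul(-1, V)))
Function('X')(d) = Pow(Add(24, d), Rational(1, 2))
Function('C')(t) = Add(2, Pow(Add(-3, t), Rational(1, 2)))
r = Pow(Add(-973, Pow(22, Rational(1, 2))), Rational(1, 2)) (r = Pow(Add(-973, Pow(Add(24, Add(-1, Mul(-1, 1))), Rational(1, 2))), Rational(1, 2)) = Pow(Add(-973, Pow(Add(24, Add(-1, -1)), Rational(1, 2))), Rational(1, 2)) = Pow(Add(-973, Pow(Add(24, -2), Rational(1, 2))), Rational(1, 2)) = Pow(Add(-973, Pow(22, Rational(1, 2))), Rational(1, 2)) ≈ Mul(31.118, I))
Mul(Add(7, Function('C')(1)), r) = Mul(Add(7, Add(2, Pow(Add(-3, 1), Rational(1, 2)))), Pow(Add(-973, Pow(22, Rational(1, 2))), Rational(1, 2))) = Mul(Add(7, Add(2, Pow(-2, Rational(1, 2)))), Pow(Add(-973, Pow(22, Rational(1, 2))), Rational(1, 2))) = Mul(Add(7, Add(2, Mul(I, Pow(2, Rational(1, 2))))), Pow(Add(-973, Pow(22, Rational(1, 2))), Rational(1, 2))) = Mul(Add(9, Mul(I, Pow(2, Rational(1, 2)))), Pow(Add(-973, Pow(22, Rational(1, 2))), Rational(1, 2))) = Mul(Pow(Add(-973, Pow(22, Rational(1, 2))), Rational(1, 2)), Add(9, Mul(I, Pow(2, Rational(1, 2)))))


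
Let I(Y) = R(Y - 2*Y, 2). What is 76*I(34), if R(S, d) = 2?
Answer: 152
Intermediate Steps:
I(Y) = 2
76*I(34) = 76*2 = 152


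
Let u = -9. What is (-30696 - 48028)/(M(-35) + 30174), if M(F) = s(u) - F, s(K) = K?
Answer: -19681/7550 ≈ -2.6068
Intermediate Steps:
M(F) = -9 - F
(-30696 - 48028)/(M(-35) + 30174) = (-30696 - 48028)/((-9 - 1*(-35)) + 30174) = -78724/((-9 + 35) + 30174) = -78724/(26 + 30174) = -78724/30200 = -78724*1/30200 = -19681/7550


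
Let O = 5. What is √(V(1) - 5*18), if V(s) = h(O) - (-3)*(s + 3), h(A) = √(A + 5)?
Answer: √(-78 + √10) ≈ 8.6509*I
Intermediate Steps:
h(A) = √(5 + A)
V(s) = 9 + √10 + 3*s (V(s) = √(5 + 5) - (-3)*(s + 3) = √10 - (-3)*(3 + s) = √10 - (-9 - 3*s) = √10 + (9 + 3*s) = 9 + √10 + 3*s)
√(V(1) - 5*18) = √((9 + √10 + 3*1) - 5*18) = √((9 + √10 + 3) - 90) = √((12 + √10) - 90) = √(-78 + √10)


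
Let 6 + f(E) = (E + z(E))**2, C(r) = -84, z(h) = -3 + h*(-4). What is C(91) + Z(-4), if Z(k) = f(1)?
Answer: -54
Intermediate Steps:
z(h) = -3 - 4*h
f(E) = -6 + (-3 - 3*E)**2 (f(E) = -6 + (E + (-3 - 4*E))**2 = -6 + (-3 - 3*E)**2)
Z(k) = 30 (Z(k) = -6 + 9*(1 + 1)**2 = -6 + 9*2**2 = -6 + 9*4 = -6 + 36 = 30)
C(91) + Z(-4) = -84 + 30 = -54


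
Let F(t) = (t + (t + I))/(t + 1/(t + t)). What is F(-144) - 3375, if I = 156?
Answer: -139933359/41473 ≈ -3374.1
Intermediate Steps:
F(t) = (156 + 2*t)/(t + 1/(2*t)) (F(t) = (t + (t + 156))/(t + 1/(t + t)) = (t + (156 + t))/(t + 1/(2*t)) = (156 + 2*t)/(t + 1/(2*t)))
F(-144) - 3375 = 4*(-144)*(78 - 144)/(1 + 2*(-144)²) - 3375 = 4*(-144)*(-66)/(1 + 2*20736) - 3375 = 4*(-144)*(-66)/(1 + 41472) - 3375 = 4*(-144)*(-66)/41473 - 3375 = 4*(-144)*(1/41473)*(-66) - 3375 = 38016/41473 - 3375 = -139933359/41473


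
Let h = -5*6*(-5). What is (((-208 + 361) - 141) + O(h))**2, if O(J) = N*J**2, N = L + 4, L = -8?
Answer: 8097840144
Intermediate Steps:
N = -4 (N = -8 + 4 = -4)
h = 150 (h = -30*(-5) = 150)
O(J) = -4*J**2
(((-208 + 361) - 141) + O(h))**2 = (((-208 + 361) - 141) - 4*150**2)**2 = ((153 - 141) - 4*22500)**2 = (12 - 90000)**2 = (-89988)**2 = 8097840144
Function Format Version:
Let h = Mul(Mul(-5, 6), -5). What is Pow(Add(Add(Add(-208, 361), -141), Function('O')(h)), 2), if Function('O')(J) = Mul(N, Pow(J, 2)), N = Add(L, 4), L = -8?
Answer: 8097840144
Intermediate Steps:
N = -4 (N = Add(-8, 4) = -4)
h = 150 (h = Mul(-30, -5) = 150)
Function('O')(J) = Mul(-4, Pow(J, 2))
Pow(Add(Add(Add(-208, 361), -141), Function('O')(h)), 2) = Pow(Add(Add(Add(-208, 361), -141), Mul(-4, Pow(150, 2))), 2) = Pow(Add(Add(153, -141), Mul(-4, 22500)), 2) = Pow(Add(12, -90000), 2) = Pow(-89988, 2) = 8097840144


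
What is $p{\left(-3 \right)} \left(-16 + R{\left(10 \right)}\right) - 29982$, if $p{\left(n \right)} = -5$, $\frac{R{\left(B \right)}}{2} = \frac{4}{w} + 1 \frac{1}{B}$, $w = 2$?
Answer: $-29923$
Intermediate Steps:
$R{\left(B \right)} = 4 + \frac{2}{B}$ ($R{\left(B \right)} = 2 \left(\frac{4}{2} + 1 \frac{1}{B}\right) = 2 \left(4 \cdot \frac{1}{2} + \frac{1}{B}\right) = 2 \left(2 + \frac{1}{B}\right) = 4 + \frac{2}{B}$)
$p{\left(-3 \right)} \left(-16 + R{\left(10 \right)}\right) - 29982 = - 5 \left(-16 + \left(4 + \frac{2}{10}\right)\right) - 29982 = - 5 \left(-16 + \left(4 + 2 \cdot \frac{1}{10}\right)\right) - 29982 = - 5 \left(-16 + \left(4 + \frac{1}{5}\right)\right) - 29982 = - 5 \left(-16 + \frac{21}{5}\right) - 29982 = \left(-5\right) \left(- \frac{59}{5}\right) - 29982 = 59 - 29982 = -29923$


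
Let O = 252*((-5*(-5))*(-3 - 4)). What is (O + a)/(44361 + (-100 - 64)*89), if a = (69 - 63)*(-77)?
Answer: -44562/29765 ≈ -1.4971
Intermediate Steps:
O = -44100 (O = 252*(25*(-7)) = 252*(-175) = -44100)
a = -462 (a = 6*(-77) = -462)
(O + a)/(44361 + (-100 - 64)*89) = (-44100 - 462)/(44361 + (-100 - 64)*89) = -44562/(44361 - 164*89) = -44562/(44361 - 14596) = -44562/29765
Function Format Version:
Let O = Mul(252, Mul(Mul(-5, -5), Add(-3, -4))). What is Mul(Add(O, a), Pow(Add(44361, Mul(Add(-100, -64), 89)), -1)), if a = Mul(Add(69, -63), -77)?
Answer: Rational(-44562, 29765) ≈ -1.4971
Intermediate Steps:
O = -44100 (O = Mul(252, Mul(25, -7)) = Mul(252, -175) = -44100)
a = -462 (a = Mul(6, -77) = -462)
Mul(Add(O, a), Pow(Add(44361, Mul(Add(-100, -64), 89)), -1)) = Mul(Add(-44100, -462), Pow(Add(44361, Mul(Add(-100, -64), 89)), -1)) = Mul(-44562, Pow(Add(44361, Mul(-164, 89)), -1)) = Mul(-44562, Pow(Add(44361, -14596), -1)) = Mul(-44562, Pow(29765, -1)) = Mul(-44562, Rational(1, 29765)) = Rational(-44562, 29765)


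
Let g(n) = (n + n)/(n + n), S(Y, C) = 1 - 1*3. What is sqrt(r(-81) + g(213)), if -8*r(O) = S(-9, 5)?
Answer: sqrt(5)/2 ≈ 1.1180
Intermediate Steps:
S(Y, C) = -2 (S(Y, C) = 1 - 3 = -2)
g(n) = 1 (g(n) = (2*n)/((2*n)) = (2*n)*(1/(2*n)) = 1)
r(O) = 1/4 (r(O) = -1/8*(-2) = 1/4)
sqrt(r(-81) + g(213)) = sqrt(1/4 + 1) = sqrt(5/4) = sqrt(5)/2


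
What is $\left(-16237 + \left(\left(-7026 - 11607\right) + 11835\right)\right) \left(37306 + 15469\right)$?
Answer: $-1215672125$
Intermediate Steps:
$\left(-16237 + \left(\left(-7026 - 11607\right) + 11835\right)\right) \left(37306 + 15469\right) = \left(-16237 + \left(-18633 + 11835\right)\right) 52775 = \left(-16237 - 6798\right) 52775 = \left(-23035\right) 52775 = -1215672125$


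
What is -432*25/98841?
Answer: -3600/32947 ≈ -0.10927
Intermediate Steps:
-432*25/98841 = -10800*1/98841 = -3600/32947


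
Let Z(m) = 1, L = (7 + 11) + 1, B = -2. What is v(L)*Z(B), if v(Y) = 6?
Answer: 6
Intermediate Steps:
L = 19 (L = 18 + 1 = 19)
v(L)*Z(B) = 6*1 = 6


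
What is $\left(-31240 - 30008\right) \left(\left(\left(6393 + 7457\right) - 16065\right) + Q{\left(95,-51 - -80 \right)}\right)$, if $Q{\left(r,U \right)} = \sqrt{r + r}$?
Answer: $135664320 - 61248 \sqrt{190} \approx 1.3482 \cdot 10^{8}$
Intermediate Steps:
$Q{\left(r,U \right)} = \sqrt{2} \sqrt{r}$ ($Q{\left(r,U \right)} = \sqrt{2 r} = \sqrt{2} \sqrt{r}$)
$\left(-31240 - 30008\right) \left(\left(\left(6393 + 7457\right) - 16065\right) + Q{\left(95,-51 - -80 \right)}\right) = \left(-31240 - 30008\right) \left(\left(\left(6393 + 7457\right) - 16065\right) + \sqrt{2} \sqrt{95}\right) = - 61248 \left(\left(13850 - 16065\right) + \sqrt{190}\right) = - 61248 \left(-2215 + \sqrt{190}\right) = 135664320 - 61248 \sqrt{190}$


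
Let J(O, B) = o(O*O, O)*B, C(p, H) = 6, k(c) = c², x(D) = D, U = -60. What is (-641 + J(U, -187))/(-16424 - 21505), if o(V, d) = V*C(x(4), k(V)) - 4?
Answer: 4039093/37929 ≈ 106.49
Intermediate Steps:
o(V, d) = -4 + 6*V (o(V, d) = V*6 - 4 = 6*V - 4 = -4 + 6*V)
J(O, B) = B*(-4 + 6*O²) (J(O, B) = (-4 + 6*(O*O))*B = (-4 + 6*O²)*B = B*(-4 + 6*O²))
(-641 + J(U, -187))/(-16424 - 21505) = (-641 + 2*(-187)*(-2 + 3*(-60)²))/(-16424 - 21505) = (-641 + 2*(-187)*(-2 + 3*3600))/(-37929) = (-641 + 2*(-187)*(-2 + 10800))*(-1/37929) = (-641 + 2*(-187)*10798)*(-1/37929) = (-641 - 4038452)*(-1/37929) = -4039093*(-1/37929) = 4039093/37929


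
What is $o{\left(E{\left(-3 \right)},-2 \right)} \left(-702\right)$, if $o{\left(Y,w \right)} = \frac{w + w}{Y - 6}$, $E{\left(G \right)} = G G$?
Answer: $936$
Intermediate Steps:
$E{\left(G \right)} = G^{2}$
$o{\left(Y,w \right)} = \frac{2 w}{-6 + Y}$
$o{\left(E{\left(-3 \right)},-2 \right)} \left(-702\right) = 2 \left(-2\right) \frac{1}{-6 + \left(-3\right)^{2}} \left(-702\right) = 2 \left(-2\right) \frac{1}{-6 + 9} \left(-702\right) = 2 \left(-2\right) \frac{1}{3} \left(-702\right) = \left(- \frac{4}{3}\right) \left(-702\right) = 936$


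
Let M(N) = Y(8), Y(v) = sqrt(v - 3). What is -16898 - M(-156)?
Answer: -16898 - sqrt(5) ≈ -16900.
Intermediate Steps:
Y(v) = sqrt(-3 + v)
M(N) = sqrt(5) (M(N) = sqrt(-3 + 8) = sqrt(5))
-16898 - M(-156) = -16898 - sqrt(5)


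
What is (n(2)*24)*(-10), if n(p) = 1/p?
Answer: -120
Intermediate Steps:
(n(2)*24)*(-10) = (24/2)*(-10) = ((½)*24)*(-10) = 12*(-10) = -120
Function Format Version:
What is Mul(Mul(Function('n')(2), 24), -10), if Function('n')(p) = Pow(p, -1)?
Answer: -120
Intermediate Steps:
Mul(Mul(Function('n')(2), 24), -10) = Mul(Mul(Pow(2, -1), 24), -10) = Mul(Mul(Rational(1, 2), 24), -10) = Mul(12, -10) = -120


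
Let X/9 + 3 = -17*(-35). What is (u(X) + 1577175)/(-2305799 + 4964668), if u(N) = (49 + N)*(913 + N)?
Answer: 35135032/2658869 ≈ 13.214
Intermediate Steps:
X = 5328 (X = -27 + 9*(-17*(-35)) = -27 + 9*595 = -27 + 5355 = 5328)
(u(X) + 1577175)/(-2305799 + 4964668) = ((44737 + 5328² + 962*5328) + 1577175)/(-2305799 + 4964668) = ((44737 + 28387584 + 5125536) + 1577175)/2658869 = (33557857 + 1577175)*(1/2658869) = 35135032*(1/2658869) = 35135032/2658869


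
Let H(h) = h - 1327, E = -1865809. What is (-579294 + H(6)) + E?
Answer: -2446424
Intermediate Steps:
H(h) = -1327 + h
(-579294 + H(6)) + E = (-579294 + (-1327 + 6)) - 1865809 = (-579294 - 1321) - 1865809 = -580615 - 1865809 = -2446424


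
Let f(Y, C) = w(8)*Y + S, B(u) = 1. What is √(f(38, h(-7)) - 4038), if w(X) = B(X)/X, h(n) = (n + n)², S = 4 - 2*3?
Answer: I*√16141/2 ≈ 63.524*I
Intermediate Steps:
S = -2 (S = 4 - 6 = -2)
h(n) = 4*n² (h(n) = (2*n)² = 4*n²)
w(X) = 1/X
f(Y, C) = -2 + Y/8 (f(Y, C) = Y/8 - 2 = -2 + Y/8)
√(f(38, h(-7)) - 4038) = √((-2 + (⅛)*38) - 4038) = √((-2 + 19/4) - 4038) = √(11/4 - 4038) = √(-16141/4) = I*√16141/2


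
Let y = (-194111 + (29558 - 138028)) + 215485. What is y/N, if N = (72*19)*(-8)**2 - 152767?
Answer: 87096/65215 ≈ 1.3355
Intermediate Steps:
N = -65215 (N = 1368*64 - 152767 = 87552 - 152767 = -65215)
y = -87096 (y = (-194111 - 108470) + 215485 = -302581 + 215485 = -87096)
y/N = -87096/(-65215) = -87096*(-1/65215) = 87096/65215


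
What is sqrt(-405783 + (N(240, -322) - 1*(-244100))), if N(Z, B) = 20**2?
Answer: I*sqrt(161283) ≈ 401.6*I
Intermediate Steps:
N(Z, B) = 400
sqrt(-405783 + (N(240, -322) - 1*(-244100))) = sqrt(-405783 + (400 - 1*(-244100))) = sqrt(-405783 + (400 + 244100)) = sqrt(-405783 + 244500) = sqrt(-161283) = I*sqrt(161283)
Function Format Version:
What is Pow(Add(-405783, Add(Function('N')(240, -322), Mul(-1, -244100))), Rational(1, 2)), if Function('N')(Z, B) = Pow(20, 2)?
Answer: Mul(I, Pow(161283, Rational(1, 2))) ≈ Mul(401.60, I)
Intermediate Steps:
Function('N')(Z, B) = 400
Pow(Add(-405783, Add(Function('N')(240, -322), Mul(-1, -244100))), Rational(1, 2)) = Pow(Add(-405783, Add(400, Mul(-1, -244100))), Rational(1, 2)) = Pow(Add(-405783, Add(400, 244100)), Rational(1, 2)) = Pow(Add(-405783, 244500), Rational(1, 2)) = Pow(-161283, Rational(1, 2)) = Mul(I, Pow(161283, Rational(1, 2)))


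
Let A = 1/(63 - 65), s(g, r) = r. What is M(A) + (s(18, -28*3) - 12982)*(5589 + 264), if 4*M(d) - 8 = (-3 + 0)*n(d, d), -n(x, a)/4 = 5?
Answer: -76475281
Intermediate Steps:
n(x, a) = -20 (n(x, a) = -4*5 = -20)
A = -½ (A = 1/(-2) = -½ ≈ -0.50000)
M(d) = 17 (M(d) = 2 + ((-3 + 0)*(-20))/4 = 2 + (-3*(-20))/4 = 2 + (¼)*60 = 2 + 15 = 17)
M(A) + (s(18, -28*3) - 12982)*(5589 + 264) = 17 + (-28*3 - 12982)*(5589 + 264) = 17 + (-84 - 12982)*5853 = 17 - 13066*5853 = 17 - 76475298 = -76475281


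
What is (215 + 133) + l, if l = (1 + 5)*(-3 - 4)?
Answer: 306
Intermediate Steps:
l = -42 (l = 6*(-7) = -42)
(215 + 133) + l = (215 + 133) - 42 = 348 - 42 = 306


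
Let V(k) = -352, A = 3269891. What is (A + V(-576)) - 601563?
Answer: 2667976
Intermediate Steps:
(A + V(-576)) - 601563 = (3269891 - 352) - 601563 = 3269539 - 601563 = 2667976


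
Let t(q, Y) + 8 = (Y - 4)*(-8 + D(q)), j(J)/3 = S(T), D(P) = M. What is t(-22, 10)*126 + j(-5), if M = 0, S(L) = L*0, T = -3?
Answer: -7056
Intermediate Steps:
S(L) = 0
D(P) = 0
j(J) = 0 (j(J) = 3*0 = 0)
t(q, Y) = 24 - 8*Y (t(q, Y) = -8 + (Y - 4)*(-8 + 0) = -8 + (-4 + Y)*(-8) = -8 + (32 - 8*Y) = 24 - 8*Y)
t(-22, 10)*126 + j(-5) = (24 - 8*10)*126 + 0 = (24 - 80)*126 + 0 = -56*126 + 0 = -7056 + 0 = -7056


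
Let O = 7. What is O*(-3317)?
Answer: -23219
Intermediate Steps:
O*(-3317) = 7*(-3317) = -23219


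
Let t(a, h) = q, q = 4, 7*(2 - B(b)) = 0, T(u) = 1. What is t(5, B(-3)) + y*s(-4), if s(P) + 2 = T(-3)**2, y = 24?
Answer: -20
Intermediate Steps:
B(b) = 2 (B(b) = 2 - 1/7*0 = 2 + 0 = 2)
t(a, h) = 4
s(P) = -1 (s(P) = -2 + 1**2 = -2 + 1 = -1)
t(5, B(-3)) + y*s(-4) = 4 + 24*(-1) = 4 - 24 = -20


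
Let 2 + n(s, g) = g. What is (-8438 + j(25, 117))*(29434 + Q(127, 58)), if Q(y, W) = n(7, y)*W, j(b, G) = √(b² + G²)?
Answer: -309539592 + 36684*√14314 ≈ -3.0515e+8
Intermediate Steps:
n(s, g) = -2 + g
j(b, G) = √(G² + b²)
Q(y, W) = W*(-2 + y) (Q(y, W) = (-2 + y)*W = W*(-2 + y))
(-8438 + j(25, 117))*(29434 + Q(127, 58)) = (-8438 + √(117² + 25²))*(29434 + 58*(-2 + 127)) = (-8438 + √(13689 + 625))*(29434 + 58*125) = (-8438 + √14314)*(29434 + 7250) = (-8438 + √14314)*36684 = -309539592 + 36684*√14314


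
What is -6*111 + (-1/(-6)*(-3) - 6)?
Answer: -1345/2 ≈ -672.50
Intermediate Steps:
-6*111 + (-1/(-6)*(-3) - 6) = -666 + (-1*(-⅙)*(-3) - 6) = -666 + ((⅙)*(-3) - 6) = -666 + (-½ - 6) = -666 - 13/2 = -1345/2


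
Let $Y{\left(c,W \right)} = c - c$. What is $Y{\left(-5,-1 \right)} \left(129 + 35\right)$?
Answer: $0$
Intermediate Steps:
$Y{\left(c,W \right)} = 0$
$Y{\left(-5,-1 \right)} \left(129 + 35\right) = 0 \left(129 + 35\right) = 0 \cdot 164 = 0$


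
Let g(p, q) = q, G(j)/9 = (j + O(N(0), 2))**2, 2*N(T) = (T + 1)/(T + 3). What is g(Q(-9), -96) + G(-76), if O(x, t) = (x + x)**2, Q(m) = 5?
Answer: 465625/9 ≈ 51736.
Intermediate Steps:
N(T) = (1 + T)/(2*(3 + T)) (N(T) = ((T + 1)/(T + 3))/2 = ((1 + T)/(3 + T))/2 = (1 + T)/(2*(3 + T)))
O(x, t) = 4*x**2 (O(x, t) = (2*x)**2 = 4*x**2)
G(j) = 9*(1/9 + j)**2 (G(j) = 9*(j + 4*((1 + 0)/(2*(3 + 0)))**2)**2 = 9*(j + 4*((1/2)*1/3)**2)**2 = 9*(j + 4*((1/2)*(1/3)*1)**2)**2 = 9*(j + 4*(1/6)**2)**2 = 9*(j + 4*(1/36))**2 = 9*(j + 1/9)**2 = 9*(1/9 + j)**2)
g(Q(-9), -96) + G(-76) = -96 + (1 + 9*(-76))**2/9 = -96 + (1 - 684)**2/9 = -96 + (1/9)*(-683)**2 = -96 + (1/9)*466489 = -96 + 466489/9 = 465625/9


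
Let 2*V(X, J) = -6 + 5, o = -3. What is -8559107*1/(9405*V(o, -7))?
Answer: 17118214/9405 ≈ 1820.1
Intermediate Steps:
V(X, J) = -½ (V(X, J) = (-6 + 5)/2 = (½)*(-1) = -½)
-8559107*1/(9405*V(o, -7)) = -8559107/((95*(-½))*(3*33)) = -8559107/((-95/2*99)) = -8559107/(-9405/2) = -8559107*(-2/9405) = 17118214/9405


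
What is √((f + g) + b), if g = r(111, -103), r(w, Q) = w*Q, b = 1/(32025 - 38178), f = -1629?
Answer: I*√494519606511/6153 ≈ 114.29*I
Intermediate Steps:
b = -1/6153 (b = 1/(-6153) = -1/6153 ≈ -0.00016252)
r(w, Q) = Q*w
g = -11433 (g = -103*111 = -11433)
√((f + g) + b) = √((-1629 - 11433) - 1/6153) = √(-13062 - 1/6153) = √(-80370487/6153) = I*√494519606511/6153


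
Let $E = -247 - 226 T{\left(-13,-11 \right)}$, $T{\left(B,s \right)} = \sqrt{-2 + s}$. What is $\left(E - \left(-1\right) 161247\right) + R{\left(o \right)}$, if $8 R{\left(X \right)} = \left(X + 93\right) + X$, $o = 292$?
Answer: $\frac{1288677}{8} - 226 i \sqrt{13} \approx 1.6108 \cdot 10^{5} - 814.85 i$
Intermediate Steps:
$R{\left(X \right)} = \frac{93}{8} + \frac{X}{4}$ ($R{\left(X \right)} = \frac{\left(X + 93\right) + X}{8} = \frac{\left(93 + X\right) + X}{8} = \frac{93 + 2 X}{8} = \frac{93}{8} + \frac{X}{4}$)
$E = -247 - 226 i \sqrt{13}$ ($E = -247 - 226 \sqrt{-2 - 11} = -247 - 226 \sqrt{-13} = -247 - 226 i \sqrt{13} \approx -247.0 - 814.85 i$)
$\left(E - \left(-1\right) 161247\right) + R{\left(o \right)} = \left(\left(-247 - 226 i \sqrt{13}\right) - \left(-1\right) 161247\right) + \left(\frac{93}{8} + \frac{1}{4} \cdot 292\right) = \left(\left(-247 - 226 i \sqrt{13}\right) - -161247\right) + \left(\frac{93}{8} + 73\right) = \left(\left(-247 - 226 i \sqrt{13}\right) + 161247\right) + \frac{677}{8} = \left(161000 - 226 i \sqrt{13}\right) + \frac{677}{8} = \frac{1288677}{8} - 226 i \sqrt{13}$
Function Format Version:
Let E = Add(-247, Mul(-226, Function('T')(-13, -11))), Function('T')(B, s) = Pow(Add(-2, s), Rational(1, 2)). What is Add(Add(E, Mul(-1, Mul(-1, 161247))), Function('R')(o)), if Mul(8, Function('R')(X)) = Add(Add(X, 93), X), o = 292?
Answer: Add(Rational(1288677, 8), Mul(-226, I, Pow(13, Rational(1, 2)))) ≈ Add(1.6108e+5, Mul(-814.85, I))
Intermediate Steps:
Function('R')(X) = Add(Rational(93, 8), Mul(Rational(1, 4), X)) (Function('R')(X) = Mul(Rational(1, 8), Add(Add(X, 93), X)) = Mul(Rational(1, 8), Add(Add(93, X), X)) = Mul(Rational(1, 8), Add(93, Mul(2, X))) = Add(Rational(93, 8), Mul(Rational(1, 4), X)))
E = Add(-247, Mul(-226, I, Pow(13, Rational(1, 2)))) (E = Add(-247, Mul(-226, Pow(Add(-2, -11), Rational(1, 2)))) = Add(-247, Mul(-226, Pow(-13, Rational(1, 2)))) = Add(-247, Mul(-226, Mul(I, Pow(13, Rational(1, 2))))) = Add(-247, Mul(-226, I, Pow(13, Rational(1, 2)))) ≈ Add(-247.00, Mul(-814.85, I)))
Add(Add(E, Mul(-1, Mul(-1, 161247))), Function('R')(o)) = Add(Add(Add(-247, Mul(-226, I, Pow(13, Rational(1, 2)))), Mul(-1, Mul(-1, 161247))), Add(Rational(93, 8), Mul(Rational(1, 4), 292))) = Add(Add(Add(-247, Mul(-226, I, Pow(13, Rational(1, 2)))), Mul(-1, -161247)), Add(Rational(93, 8), 73)) = Add(Add(Add(-247, Mul(-226, I, Pow(13, Rational(1, 2)))), 161247), Rational(677, 8)) = Add(Add(161000, Mul(-226, I, Pow(13, Rational(1, 2)))), Rational(677, 8)) = Add(Rational(1288677, 8), Mul(-226, I, Pow(13, Rational(1, 2))))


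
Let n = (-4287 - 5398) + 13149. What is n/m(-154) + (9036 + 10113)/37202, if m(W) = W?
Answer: -5723581/260414 ≈ -21.979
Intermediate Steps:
n = 3464 (n = -9685 + 13149 = 3464)
n/m(-154) + (9036 + 10113)/37202 = 3464/(-154) + (9036 + 10113)/37202 = 3464*(-1/154) + 19149*(1/37202) = -1732/77 + 19149/37202 = -5723581/260414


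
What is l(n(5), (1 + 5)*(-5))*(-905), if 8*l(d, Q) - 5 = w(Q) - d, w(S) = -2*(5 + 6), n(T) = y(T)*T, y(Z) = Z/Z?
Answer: 9955/4 ≈ 2488.8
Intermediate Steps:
y(Z) = 1
n(T) = T (n(T) = 1*T = T)
w(S) = -22 (w(S) = -2*11 = -22)
l(d, Q) = -17/8 - d/8 (l(d, Q) = 5/8 + (-22 - d)/8 = 5/8 + (-11/4 - d/8) = -17/8 - d/8)
l(n(5), (1 + 5)*(-5))*(-905) = (-17/8 - 1/8*5)*(-905) = (-17/8 - 5/8)*(-905) = -11/4*(-905) = 9955/4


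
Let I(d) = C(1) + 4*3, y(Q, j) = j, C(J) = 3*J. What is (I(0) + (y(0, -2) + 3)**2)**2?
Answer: 256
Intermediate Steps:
I(d) = 15 (I(d) = 3*1 + 4*3 = 3 + 12 = 15)
(I(0) + (y(0, -2) + 3)**2)**2 = (15 + (-2 + 3)**2)**2 = (15 + 1**2)**2 = (15 + 1)**2 = 16**2 = 256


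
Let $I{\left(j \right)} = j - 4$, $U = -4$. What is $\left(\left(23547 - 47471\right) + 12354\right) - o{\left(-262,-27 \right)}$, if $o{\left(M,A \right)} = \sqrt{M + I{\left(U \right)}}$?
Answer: $-11570 - 3 i \sqrt{30} \approx -11570.0 - 16.432 i$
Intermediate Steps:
$I{\left(j \right)} = -4 + j$ ($I{\left(j \right)} = j - 4 = -4 + j$)
$o{\left(M,A \right)} = \sqrt{-8 + M}$ ($o{\left(M,A \right)} = \sqrt{M - 8} = \sqrt{-8 + M}$)
$\left(\left(23547 - 47471\right) + 12354\right) - o{\left(-262,-27 \right)} = \left(\left(23547 - 47471\right) + 12354\right) - \sqrt{-8 - 262} = \left(-23924 + 12354\right) - \sqrt{-270} = -11570 - 3 i \sqrt{30}$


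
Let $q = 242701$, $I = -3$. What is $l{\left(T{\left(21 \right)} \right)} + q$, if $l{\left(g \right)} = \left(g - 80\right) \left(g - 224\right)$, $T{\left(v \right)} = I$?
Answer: $261542$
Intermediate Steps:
$T{\left(v \right)} = -3$
$l{\left(g \right)} = \left(-224 + g\right) \left(-80 + g\right)$ ($l{\left(g \right)} = \left(-80 + g\right) \left(-224 + g\right) = \left(-224 + g\right) \left(-80 + g\right)$)
$l{\left(T{\left(21 \right)} \right)} + q = \left(17920 + \left(-3\right)^{2} - -912\right) + 242701 = \left(17920 + 9 + 912\right) + 242701 = 18841 + 242701 = 261542$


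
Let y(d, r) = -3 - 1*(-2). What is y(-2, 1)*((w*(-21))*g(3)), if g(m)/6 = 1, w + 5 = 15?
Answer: 1260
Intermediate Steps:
y(d, r) = -1 (y(d, r) = -3 + 2 = -1)
w = 10 (w = -5 + 15 = 10)
g(m) = 6 (g(m) = 6*1 = 6)
y(-2, 1)*((w*(-21))*g(3)) = -10*(-21)*6 = -(-210)*6 = -1*(-1260) = 1260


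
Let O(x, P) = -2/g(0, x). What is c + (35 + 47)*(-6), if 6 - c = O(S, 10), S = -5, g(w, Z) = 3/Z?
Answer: -1468/3 ≈ -489.33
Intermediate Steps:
O(x, P) = -2*x/3
c = 8/3 (c = 6 - (-2)*(-5)/3 = 6 - 1*10/3 = 6 - 10/3 = 8/3 ≈ 2.6667)
c + (35 + 47)*(-6) = 8/3 + (35 + 47)*(-6) = 8/3 + 82*(-6) = 8/3 - 492 = -1468/3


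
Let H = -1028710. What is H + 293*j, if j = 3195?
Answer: -92575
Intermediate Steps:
H + 293*j = -1028710 + 293*3195 = -1028710 + 936135 = -92575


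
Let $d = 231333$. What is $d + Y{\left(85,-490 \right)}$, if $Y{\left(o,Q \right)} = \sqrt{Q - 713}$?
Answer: $231333 + i \sqrt{1203} \approx 2.3133 \cdot 10^{5} + 34.684 i$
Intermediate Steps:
$Y{\left(o,Q \right)} = \sqrt{-713 + Q}$
$d + Y{\left(85,-490 \right)} = 231333 + \sqrt{-713 - 490} = 231333 + \sqrt{-1203} = 231333 + i \sqrt{1203}$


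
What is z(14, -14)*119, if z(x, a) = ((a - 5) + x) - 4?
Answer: -1071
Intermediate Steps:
z(x, a) = -9 + a + x (z(x, a) = ((-5 + a) + x) - 4 = (-5 + a + x) - 4 = -9 + a + x)
z(14, -14)*119 = (-9 - 14 + 14)*119 = -9*119 = -1071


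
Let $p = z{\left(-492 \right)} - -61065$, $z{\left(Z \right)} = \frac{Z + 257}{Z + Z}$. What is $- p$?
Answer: $- \frac{60088195}{984} \approx -61065.0$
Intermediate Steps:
$z{\left(Z \right)} = \frac{257 + Z}{2 Z}$
$p = \frac{60088195}{984}$ ($p = \frac{257 - 492}{2 \left(-492\right)} - -61065 = \frac{1}{2} \left(- \frac{1}{492}\right) \left(-235\right) + 61065 = \frac{235}{984} + 61065 = \frac{60088195}{984} \approx 61065.0$)
$- p = \left(-1\right) \frac{60088195}{984} = - \frac{60088195}{984}$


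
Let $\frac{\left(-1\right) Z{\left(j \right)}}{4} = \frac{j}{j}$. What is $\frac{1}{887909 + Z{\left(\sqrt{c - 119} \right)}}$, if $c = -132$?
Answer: $\frac{1}{887905} \approx 1.1262 \cdot 10^{-6}$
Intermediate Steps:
$Z{\left(j \right)} = -4$ ($Z{\left(j \right)} = - 4 \frac{j}{j} = \left(-4\right) 1 = -4$)
$\frac{1}{887909 + Z{\left(\sqrt{c - 119} \right)}} = \frac{1}{887909 - 4} = \frac{1}{887905}$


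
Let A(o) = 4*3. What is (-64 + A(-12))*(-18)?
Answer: 936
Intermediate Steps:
A(o) = 12
(-64 + A(-12))*(-18) = (-64 + 12)*(-18) = -52*(-18) = 936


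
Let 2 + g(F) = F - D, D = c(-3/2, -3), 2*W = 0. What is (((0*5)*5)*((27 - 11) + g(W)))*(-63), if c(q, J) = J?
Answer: 0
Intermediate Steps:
W = 0 (W = (1/2)*0 = 0)
D = -3
g(F) = 1 + F (g(F) = -2 + (F - 1*(-3)) = -2 + (F + 3) = -2 + (3 + F) = 1 + F)
(((0*5)*5)*((27 - 11) + g(W)))*(-63) = (((0*5)*5)*((27 - 11) + (1 + 0)))*(-63) = ((0*5)*(16 + 1))*(-63) = (0*17)*(-63) = 0*(-63) = 0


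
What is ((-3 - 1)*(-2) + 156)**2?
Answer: 26896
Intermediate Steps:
((-3 - 1)*(-2) + 156)**2 = (-4*(-2) + 156)**2 = (8 + 156)**2 = 164**2 = 26896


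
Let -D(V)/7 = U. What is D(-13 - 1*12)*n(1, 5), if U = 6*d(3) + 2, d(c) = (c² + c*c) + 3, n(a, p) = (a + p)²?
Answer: -32256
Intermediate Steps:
d(c) = 3 + 2*c² (d(c) = (c² + c²) + 3 = 2*c² + 3 = 3 + 2*c²)
U = 128 (U = 6*(3 + 2*3²) + 2 = 6*(3 + 2*9) + 2 = 6*(3 + 18) + 2 = 6*21 + 2 = 126 + 2 = 128)
D(V) = -896 (D(V) = -7*128 = -896)
D(-13 - 1*12)*n(1, 5) = -896*(1 + 5)² = -896*6² = -896*36 = -32256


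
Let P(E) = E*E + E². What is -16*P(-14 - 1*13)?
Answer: -23328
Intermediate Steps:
P(E) = 2*E² (P(E) = E² + E² = 2*E²)
-16*P(-14 - 1*13) = -32*(-14 - 1*13)² = -32*(-14 - 13)² = -32*(-27)² = -32*729 = -16*1458 = -23328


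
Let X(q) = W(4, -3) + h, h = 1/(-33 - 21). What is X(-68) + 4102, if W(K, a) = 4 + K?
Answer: 221939/54 ≈ 4110.0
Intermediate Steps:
h = -1/54 (h = 1/(-54) = -1/54 ≈ -0.018519)
X(q) = 431/54 (X(q) = (4 + 4) - 1/54 = 8 - 1/54 = 431/54)
X(-68) + 4102 = 431/54 + 4102 = 221939/54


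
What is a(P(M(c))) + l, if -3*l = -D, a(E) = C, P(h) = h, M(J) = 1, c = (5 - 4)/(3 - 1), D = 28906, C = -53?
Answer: 28747/3 ≈ 9582.3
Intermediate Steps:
c = ½ (c = 1/2 = 1*(½) = ½ ≈ 0.50000)
a(E) = -53
l = 28906/3 (l = -(-1)*28906/3 = -⅓*(-28906) = 28906/3 ≈ 9635.3)
a(P(M(c))) + l = -53 + 28906/3 = 28747/3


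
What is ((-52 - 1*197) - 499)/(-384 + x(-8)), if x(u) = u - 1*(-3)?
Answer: 748/389 ≈ 1.9229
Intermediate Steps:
x(u) = 3 + u (x(u) = u + 3 = 3 + u)
((-52 - 1*197) - 499)/(-384 + x(-8)) = ((-52 - 1*197) - 499)/(-384 + (3 - 8)) = ((-52 - 197) - 499)/(-384 - 5) = (-249 - 499)/(-389) = -748*(-1/389) = 748/389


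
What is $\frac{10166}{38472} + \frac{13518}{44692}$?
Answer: $\frac{121800421}{214923828} \approx 0.56671$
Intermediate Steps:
$\frac{10166}{38472} + \frac{13518}{44692} = 10166 \cdot \frac{1}{38472} + 13518 \cdot \frac{1}{44692} = \frac{5083}{19236} + \frac{6759}{22346} = \frac{121800421}{214923828}$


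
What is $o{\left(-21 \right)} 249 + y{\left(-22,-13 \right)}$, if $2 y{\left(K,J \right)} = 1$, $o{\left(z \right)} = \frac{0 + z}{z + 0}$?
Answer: $\frac{499}{2} \approx 249.5$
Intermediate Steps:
$o{\left(z \right)} = 1$ ($o{\left(z \right)} = \frac{z}{z} = 1$)
$y{\left(K,J \right)} = \frac{1}{2}$ ($y{\left(K,J \right)} = \frac{1}{2} \cdot 1 = \frac{1}{2}$)
$o{\left(-21 \right)} 249 + y{\left(-22,-13 \right)} = 1 \cdot 249 + \frac{1}{2} = 249 + \frac{1}{2} = \frac{499}{2}$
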